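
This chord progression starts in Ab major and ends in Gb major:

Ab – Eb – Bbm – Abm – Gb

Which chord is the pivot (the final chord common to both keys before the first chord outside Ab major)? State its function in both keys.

Chords diatonic to Ab major: Ab, Bbm, Cm, Db, Eb, Fm, Gdim.
Reading the progression, the first chord not in that set is Abm, so the modulation leaves Ab major there.
The chord immediately before Abm is Bbm, which is diatonic to both keys: ii in Ab major and iii in Gb major.

Bbm — ii in Ab major, iii in Gb major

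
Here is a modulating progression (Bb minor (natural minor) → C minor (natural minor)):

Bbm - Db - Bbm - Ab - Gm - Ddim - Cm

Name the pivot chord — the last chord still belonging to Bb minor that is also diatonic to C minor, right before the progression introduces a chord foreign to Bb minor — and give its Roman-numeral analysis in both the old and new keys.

Ab — VII in Bb minor, VI in C minor

Chords diatonic to Bb minor: Bbm, Cdim, Db, Ebm, Fm, Gb, Ab.
Reading the progression, the first chord not in that set is Gm, so the modulation leaves Bb minor there.
The chord immediately before Gm is Ab, which is diatonic to both keys: VII in Bb minor and VI in C minor.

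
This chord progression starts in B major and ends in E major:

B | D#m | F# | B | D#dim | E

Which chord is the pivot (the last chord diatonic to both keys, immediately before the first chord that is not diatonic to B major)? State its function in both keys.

Chords diatonic to B major: B, C#m, D#m, E, F#, G#m, A#dim.
Reading the progression, the first chord not in that set is D#dim, so the modulation leaves B major there.
The chord immediately before D#dim is B, which is diatonic to both keys: I in B major and V in E major.

B — I in B major, V in E major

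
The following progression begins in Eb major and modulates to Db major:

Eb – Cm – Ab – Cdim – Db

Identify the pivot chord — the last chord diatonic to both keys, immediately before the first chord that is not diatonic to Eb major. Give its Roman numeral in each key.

Chords diatonic to Eb major: Eb, Fm, Gm, Ab, Bb, Cm, Ddim.
Reading the progression, the first chord not in that set is Cdim, so the modulation leaves Eb major there.
The chord immediately before Cdim is Ab, which is diatonic to both keys: IV in Eb major and V in Db major.

Ab — IV in Eb major, V in Db major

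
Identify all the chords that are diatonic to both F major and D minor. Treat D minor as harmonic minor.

Triads in F major: F (I), Gm (ii), Am (iii), Bb (IV), C (V), Dm (vi), Edim (vii°).
Triads in D minor (harmonic minor): Dm (i), Edim (ii°), Faug (III+), Gm (iv), A (V), Bb (VI), C#dim (vii°).
Shared triads with their functions: Gm (ii in F major, iv in D minor); Bb (IV in F major, VI in D minor); Dm (vi in F major, i in D minor); Edim (vii° in F major, ii° in D minor).

Gm, Bb, Dm, Edim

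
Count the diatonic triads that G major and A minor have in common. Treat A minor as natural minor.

4

Diatonic triads of G major: G major (I), A minor (ii), B minor (iii), C major (IV), D major (V), E minor (vi), F♯ diminished (vii°).
Diatonic triads of A minor (natural minor): A minor (i), B diminished (ii°), C major (III), D minor (iv), E minor (v), F major (VI), G major (VII).
Matching root and quality in both lists: G major, A minor, C major, E minor.
That gives 4 common triads.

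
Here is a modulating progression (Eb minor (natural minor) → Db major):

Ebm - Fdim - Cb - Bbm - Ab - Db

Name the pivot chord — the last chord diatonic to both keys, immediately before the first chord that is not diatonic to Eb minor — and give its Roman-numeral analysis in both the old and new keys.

Chords diatonic to Eb minor: Ebm, Fdim, Gb, Abm, Bbm, Cb, Db.
Reading the progression, the first chord not in that set is Ab, so the modulation leaves Eb minor there.
The chord immediately before Ab is Bbm, which is diatonic to both keys: v in Eb minor and vi in Db major.

Bbm — v in Eb minor, vi in Db major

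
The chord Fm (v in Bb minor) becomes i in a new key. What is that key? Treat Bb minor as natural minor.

F minor

The numeral i denotes a minor triad on scale degree 1. With F on degree 1, the tonic of the new key is F.
Degree 1 carries a minor triad in minor keys, so the destination is F minor.
Check: the diatonic triads of F minor (natural minor) are Fm (i), Gdim (ii°), Ab (III), Bbm (iv), Cm (v), Db (VI), Eb (VII) — Fm is indeed i.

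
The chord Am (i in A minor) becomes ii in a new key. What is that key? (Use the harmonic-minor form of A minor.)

G major

The numeral ii denotes a minor triad on scale degree 2. With A on degree 2, the tonic of the new key is G.
Degree 2 carries a minor triad in major keys, so the destination is G major.
Check: the diatonic triads of G major are G (I), Am (ii), Bm (iii), C (IV), D (V), Em (vi), F♯dim (vii°) — Am is indeed ii.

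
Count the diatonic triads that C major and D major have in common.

2

Diatonic triads of C major: C major (I), D minor (ii), E minor (iii), F major (IV), G major (V), A minor (vi), B diminished (vii°).
Diatonic triads of D major: D major (I), E minor (ii), F# minor (iii), G major (IV), A major (V), B minor (vi), C# diminished (vii°).
Matching root and quality in both lists: E minor, G major.
That gives 2 common triads.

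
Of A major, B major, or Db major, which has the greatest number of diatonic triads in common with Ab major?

Triads of Ab major: Ab major (I), Bb minor (ii), C minor (iii), Db major (IV), Eb major (V), F minor (vi), G diminished (vii°).
A major shares 0: none.
B major shares 0: none.
Db major shares 4: Ab, Bbm, Db, Fm.
The most common triads (4) are shared with Db major.

Db major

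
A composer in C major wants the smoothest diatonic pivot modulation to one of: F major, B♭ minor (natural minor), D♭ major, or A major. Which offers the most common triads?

Triads of C major: C major (I), D minor (ii), E minor (iii), F major (IV), G major (V), A minor (vi), B diminished (vii°).
F major shares 4: C, Dm, F, Am.
B♭ minor (natural minor) shares 0: none.
D♭ major shares 0: none.
A major shares 0: none.
The most common triads (4) are shared with F major.

F major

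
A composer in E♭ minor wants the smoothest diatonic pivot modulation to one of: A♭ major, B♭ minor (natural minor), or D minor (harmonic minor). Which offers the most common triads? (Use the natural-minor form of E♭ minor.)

Triads of E♭ minor (natural minor): E♭ minor (i), F diminished (ii°), G♭ major (III), A♭ minor (iv), B♭ minor (v), C♭ major (VI), D♭ major (VII).
A♭ major shares 2: B♭m, D♭.
B♭ minor (natural minor) shares 4: E♭m, G♭, B♭m, D♭.
D minor (harmonic minor) shares 0: none.
The most common triads (4) are shared with B♭ minor.

B♭ minor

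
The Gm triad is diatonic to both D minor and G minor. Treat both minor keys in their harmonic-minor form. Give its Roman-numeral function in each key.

iv in D minor; i in G minor

The scale of D minor (harmonic minor) is D E F G A Bb C#; G is degree 4, and the triad built there (G-Bb-D) is minor, so it is iv.
The scale of G minor (harmonic minor) is G A Bb C D Eb F#; G is degree 1, and the triad built there (G-Bb-D) is minor, so it is i.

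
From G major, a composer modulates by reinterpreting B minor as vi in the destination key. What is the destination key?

D major

The numeral vi denotes a minor triad on scale degree 6. With B on degree 6, the tonic of the new key is D.
Degree 6 carries a minor triad in major keys, so the destination is D major.
Check: the diatonic triads of D major are D (I), Em (ii), F#m (iii), G (IV), A (V), Bm (vi), C#dim (vii°) — B minor is indeed vi.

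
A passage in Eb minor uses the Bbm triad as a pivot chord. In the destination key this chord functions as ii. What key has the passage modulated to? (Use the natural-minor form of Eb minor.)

The numeral ii denotes a minor triad on scale degree 2. With Bb on degree 2, the tonic of the new key is Ab.
Degree 2 carries a minor triad in major keys, so the destination is Ab major.
Check: the diatonic triads of Ab major are Ab (I), Bbm (ii), Cm (iii), Db (IV), Eb (V), Fm (vi), Gdim (vii°) — Bbm is indeed ii.

Ab major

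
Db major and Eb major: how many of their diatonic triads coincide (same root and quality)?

2

Diatonic triads of Db major: Db major (I), Eb minor (ii), F minor (iii), Gb major (IV), Ab major (V), Bb minor (vi), C diminished (vii°).
Diatonic triads of Eb major: Eb major (I), F minor (ii), G minor (iii), Ab major (IV), Bb major (V), C minor (vi), D diminished (vii°).
Matching root and quality in both lists: F minor, Ab major.
That gives 2 common triads.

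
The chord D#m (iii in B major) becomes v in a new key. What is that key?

G# minor

The numeral v denotes a minor triad on scale degree 5. With D# on degree 5, the tonic of the new key is G#.
Degree 5 carries a minor triad in natural-minor keys, so the destination is G# minor.
Check: the diatonic triads of G# minor (natural minor) are G#m (i), A#dim (ii°), B (III), C#m (iv), D#m (v), E (VI), F# (VII) — D#m is indeed v.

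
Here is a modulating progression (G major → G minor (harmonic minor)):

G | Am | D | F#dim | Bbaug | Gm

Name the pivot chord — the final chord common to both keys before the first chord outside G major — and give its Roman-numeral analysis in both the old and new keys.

Chords diatonic to G major: G, Am, Bm, C, D, Em, F#dim.
Reading the progression, the first chord not in that set is Bbaug, so the modulation leaves G major there.
The chord immediately before Bbaug is F#dim, which is diatonic to both keys: vii° in G major and vii° in G minor.

F#dim — vii° in G major, vii° in G minor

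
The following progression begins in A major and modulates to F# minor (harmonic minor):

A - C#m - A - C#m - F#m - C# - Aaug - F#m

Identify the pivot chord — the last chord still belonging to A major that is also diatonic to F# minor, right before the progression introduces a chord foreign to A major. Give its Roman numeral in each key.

F#m — vi in A major, i in F# minor

Chords diatonic to A major: A, Bm, C#m, D, E, F#m, G#dim.
Reading the progression, the first chord not in that set is C#, so the modulation leaves A major there.
The chord immediately before C# is F#m, which is diatonic to both keys: vi in A major and i in F# minor.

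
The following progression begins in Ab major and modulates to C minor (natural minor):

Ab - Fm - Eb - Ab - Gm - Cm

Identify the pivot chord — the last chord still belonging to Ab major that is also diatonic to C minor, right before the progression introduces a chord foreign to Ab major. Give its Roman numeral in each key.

Ab — I in Ab major, VI in C minor

Chords diatonic to Ab major: Ab, Bbm, Cm, Db, Eb, Fm, Gdim.
Reading the progression, the first chord not in that set is Gm, so the modulation leaves Ab major there.
The chord immediately before Gm is Ab, which is diatonic to both keys: I in Ab major and VI in C minor.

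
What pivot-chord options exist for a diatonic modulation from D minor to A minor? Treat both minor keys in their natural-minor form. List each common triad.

Dm, F, Am, C

Triads in D minor (natural minor): Dm (i), Edim (ii°), F (III), Gm (iv), Am (v), Bb (VI), C (VII).
Triads in A minor (natural minor): Am (i), Bdim (ii°), C (III), Dm (iv), Em (v), F (VI), G (VII).
Shared triads with their functions: Dm (i in D minor, iv in A minor); F (III in D minor, VI in A minor); Am (v in D minor, i in A minor); C (VII in D minor, III in A minor).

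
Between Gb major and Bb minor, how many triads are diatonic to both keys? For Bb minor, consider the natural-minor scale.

Diatonic triads of Gb major: Gb (I), Abm (ii), Bbm (iii), Cb (IV), Db (V), Ebm (vi), Fdim (vii°).
Diatonic triads of Bb minor (natural minor): Bbm (i), Cdim (ii°), Db (III), Ebm (iv), Fm (v), Gb (VI), Ab (VII).
Matching root and quality in both lists: Gb, Bbm, Db, Ebm.
That gives 4 common triads.

4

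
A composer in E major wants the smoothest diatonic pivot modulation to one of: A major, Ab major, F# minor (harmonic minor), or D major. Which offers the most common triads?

A major

Triads of E major: E (I), F#m (ii), G#m (iii), A (IV), B (V), C#m (vi), D#dim (vii°).
A major shares 4: E, F#m, A, C#m.
Ab major shares 0: none.
F# minor (harmonic minor) shares 1: F#m.
D major shares 2: F#m, A.
The most common triads (4) are shared with A major.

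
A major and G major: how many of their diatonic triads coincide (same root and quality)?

Diatonic triads of A major: A (I), Bm (ii), C♯m (iii), D (IV), E (V), F♯m (vi), G♯dim (vii°).
Diatonic triads of G major: G (I), Am (ii), Bm (iii), C (IV), D (V), Em (vi), F♯dim (vii°).
Matching root and quality in both lists: Bm, D.
That gives 2 common triads.

2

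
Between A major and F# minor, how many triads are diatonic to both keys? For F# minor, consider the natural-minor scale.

7

Diatonic triads of A major: A major (I), B minor (ii), C# minor (iii), D major (IV), E major (V), F# minor (vi), G# diminished (vii°).
Diatonic triads of F# minor (natural minor): F# minor (i), G# diminished (ii°), A major (III), B minor (iv), C# minor (v), D major (VI), E major (VII).
Matching root and quality in both lists: A major, B minor, C# minor, D major, E major, F# minor, G# diminished.
That gives 7 common triads.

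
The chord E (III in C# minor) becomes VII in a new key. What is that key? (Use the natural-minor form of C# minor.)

The numeral VII denotes a major triad on scale degree 7. With E on degree 7, the tonic of the new key is F#.
Degree 7 carries a major triad in natural-minor keys, so the destination is F# minor.
Check: the diatonic triads of F# minor (natural minor) are F#m (i), G#dim (ii°), A (III), Bm (iv), C#m (v), D (VI), E (VII) — E is indeed VII.

F# minor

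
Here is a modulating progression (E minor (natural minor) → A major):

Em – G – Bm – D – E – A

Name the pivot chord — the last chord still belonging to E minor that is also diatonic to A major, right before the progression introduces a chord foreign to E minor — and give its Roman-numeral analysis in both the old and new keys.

D — VII in E minor, IV in A major

Chords diatonic to E minor: Em, F♯dim, G, Am, Bm, C, D.
Reading the progression, the first chord not in that set is E, so the modulation leaves E minor there.
The chord immediately before E is D, which is diatonic to both keys: VII in E minor and IV in A major.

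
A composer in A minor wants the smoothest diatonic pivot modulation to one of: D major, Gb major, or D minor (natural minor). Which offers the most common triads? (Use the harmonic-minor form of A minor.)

Triads of A minor (harmonic minor): A minor (i), B diminished (ii°), C augmented (III+), D minor (iv), E major (V), F major (VI), G# diminished (vii°).
D major shares 0: none.
Gb major shares 0: none.
D minor (natural minor) shares 3: Am, Dm, F.
The most common triads (3) are shared with D minor.

D minor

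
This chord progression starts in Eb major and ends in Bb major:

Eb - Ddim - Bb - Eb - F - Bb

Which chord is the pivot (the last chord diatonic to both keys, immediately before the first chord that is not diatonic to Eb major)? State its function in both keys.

Eb — I in Eb major, IV in Bb major

Chords diatonic to Eb major: Eb, Fm, Gm, Ab, Bb, Cm, Ddim.
Reading the progression, the first chord not in that set is F, so the modulation leaves Eb major there.
The chord immediately before F is Eb, which is diatonic to both keys: I in Eb major and IV in Bb major.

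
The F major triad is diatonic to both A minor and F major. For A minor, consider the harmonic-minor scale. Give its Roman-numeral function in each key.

VI in A minor; I in F major

The scale of A minor (harmonic minor) is A B C D E F G#; F is degree 6, and the triad built there (F-A-C) is major, so it is VI.
The scale of F major is F G A Bb C D E; F is degree 1, and the triad built there (F-A-C) is major, so it is I.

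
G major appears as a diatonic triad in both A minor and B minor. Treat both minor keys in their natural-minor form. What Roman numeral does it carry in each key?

The scale of A minor (natural minor) is A B C D E F G; G is degree 7, and the triad built there (G-B-D) is major, so it is VII.
The scale of B minor (natural minor) is B C# D E F# G A; G is degree 6, and the triad built there (G-B-D) is major, so it is VI.

VII in A minor; VI in B minor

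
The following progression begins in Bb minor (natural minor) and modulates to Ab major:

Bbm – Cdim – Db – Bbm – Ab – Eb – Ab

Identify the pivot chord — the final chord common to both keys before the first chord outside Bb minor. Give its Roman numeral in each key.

Chords diatonic to Bb minor: Bbm, Cdim, Db, Ebm, Fm, Gb, Ab.
Reading the progression, the first chord not in that set is Eb, so the modulation leaves Bb minor there.
The chord immediately before Eb is Ab, which is diatonic to both keys: VII in Bb minor and I in Ab major.

Ab — VII in Bb minor, I in Ab major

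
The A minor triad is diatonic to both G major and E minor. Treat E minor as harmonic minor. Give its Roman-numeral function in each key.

ii in G major; iv in E minor

The scale of G major is G A B C D E F#; A is degree 2, and the triad built there (A-C-E) is minor, so it is ii.
The scale of E minor (harmonic minor) is E F# G A B C D#; A is degree 4, and the triad built there (A-C-E) is minor, so it is iv.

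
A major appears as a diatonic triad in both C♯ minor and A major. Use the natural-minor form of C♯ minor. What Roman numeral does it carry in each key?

VI in C♯ minor; I in A major

The scale of C♯ minor (natural minor) is C♯ D♯ E F♯ G♯ A B; A is degree 6, and the triad built there (A-C♯-E) is major, so it is VI.
The scale of A major is A B C♯ D E F♯ G♯; A is degree 1, and the triad built there (A-C♯-E) is major, so it is I.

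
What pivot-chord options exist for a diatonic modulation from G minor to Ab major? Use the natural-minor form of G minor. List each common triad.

Cm, Eb

Triads in G minor (natural minor): Gm (i), Adim (ii°), Bb (III), Cm (iv), Dm (v), Eb (VI), F (VII).
Triads in Ab major: Ab (I), Bbm (ii), Cm (iii), Db (IV), Eb (V), Fm (vi), Gdim (vii°).
Shared triads with their functions: Cm (iv in G minor, iii in Ab major); Eb (VI in G minor, V in Ab major).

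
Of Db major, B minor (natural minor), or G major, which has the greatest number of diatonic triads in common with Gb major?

Triads of Gb major: Gb (I), Abm (ii), Bbm (iii), Cb (IV), Db (V), Ebm (vi), Fdim (vii°).
Db major shares 4: Gb, Bbm, Db, Ebm.
B minor (natural minor) shares 0: none.
G major shares 0: none.
The most common triads (4) are shared with Db major.

Db major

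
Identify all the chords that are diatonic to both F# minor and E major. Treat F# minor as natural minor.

F#m, A, C#m, E

Triads in F# minor (natural minor): F#m (i), G#dim (ii°), A (III), Bm (iv), C#m (v), D (VI), E (VII).
Triads in E major: E (I), F#m (ii), G#m (iii), A (IV), B (V), C#m (vi), D#dim (vii°).
Shared triads with their functions: F#m (i in F# minor, ii in E major); A (III in F# minor, IV in E major); C#m (v in F# minor, vi in E major); E (VII in F# minor, I in E major).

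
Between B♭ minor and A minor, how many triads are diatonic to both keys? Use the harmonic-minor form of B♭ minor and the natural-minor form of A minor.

Diatonic triads of B♭ minor (harmonic minor): B♭m (i), Cdim (ii°), D♭aug (III+), E♭m (iv), F (V), G♭ (VI), Adim (vii°).
Diatonic triads of A minor (natural minor): Am (i), Bdim (ii°), C (III), Dm (iv), Em (v), F (VI), G (VII).
Matching root and quality in both lists: F.
That gives 1 common triad.

1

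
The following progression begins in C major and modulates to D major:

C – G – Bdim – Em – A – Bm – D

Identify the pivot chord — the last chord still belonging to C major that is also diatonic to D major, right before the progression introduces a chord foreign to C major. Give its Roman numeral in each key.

Chords diatonic to C major: C, Dm, Em, F, G, Am, Bdim.
Reading the progression, the first chord not in that set is A, so the modulation leaves C major there.
The chord immediately before A is Em, which is diatonic to both keys: iii in C major and ii in D major.

Em — iii in C major, ii in D major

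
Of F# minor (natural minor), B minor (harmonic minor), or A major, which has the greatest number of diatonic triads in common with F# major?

B minor

Triads of F# major: F# major (I), G# minor (ii), A# minor (iii), B major (IV), C# major (V), D# minor (vi), E# diminished (vii°).
F# minor (natural minor) shares 0: none.
B minor (harmonic minor) shares 1: F#.
A major shares 0: none.
The most common triads (1) are shared with B minor.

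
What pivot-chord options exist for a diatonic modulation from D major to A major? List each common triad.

Triads in D major: D (I), Em (ii), F#m (iii), G (IV), A (V), Bm (vi), C#dim (vii°).
Triads in A major: A (I), Bm (ii), C#m (iii), D (IV), E (V), F#m (vi), G#dim (vii°).
Shared triads with their functions: D (I in D major, IV in A major); F#m (iii in D major, vi in A major); A (V in D major, I in A major); Bm (vi in D major, ii in A major).

D, F#m, A, Bm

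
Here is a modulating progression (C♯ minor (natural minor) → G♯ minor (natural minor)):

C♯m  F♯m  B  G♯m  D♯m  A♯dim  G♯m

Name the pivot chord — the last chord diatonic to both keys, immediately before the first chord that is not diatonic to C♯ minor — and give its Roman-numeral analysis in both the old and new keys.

Chords diatonic to C♯ minor: C♯m, D♯dim, E, F♯m, G♯m, A, B.
Reading the progression, the first chord not in that set is D♯m, so the modulation leaves C♯ minor there.
The chord immediately before D♯m is G♯m, which is diatonic to both keys: v in C♯ minor and i in G♯ minor.

G♯m — v in C♯ minor, i in G♯ minor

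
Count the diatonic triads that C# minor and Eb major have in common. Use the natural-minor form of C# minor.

Diatonic triads of C# minor (natural minor): C# minor (i), D# diminished (ii°), E major (III), F# minor (iv), G# minor (v), A major (VI), B major (VII).
Diatonic triads of Eb major: Eb major (I), F minor (ii), G minor (iii), Ab major (IV), Bb major (V), C minor (vi), D diminished (vii°).
No triad has the same root and quality in both keys.

0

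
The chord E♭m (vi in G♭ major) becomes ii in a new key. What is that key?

The numeral ii denotes a minor triad on scale degree 2. With E♭ on degree 2, the tonic of the new key is D♭.
Degree 2 carries a minor triad in major keys, so the destination is D♭ major.
Check: the diatonic triads of D♭ major are D♭ (I), E♭m (ii), Fm (iii), G♭ (IV), A♭ (V), B♭m (vi), Cdim (vii°) — E♭m is indeed ii.

D♭ major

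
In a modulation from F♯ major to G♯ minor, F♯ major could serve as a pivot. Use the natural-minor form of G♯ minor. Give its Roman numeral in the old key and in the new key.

I in F♯ major; VII in G♯ minor

The scale of F♯ major is F♯ G♯ A♯ B C♯ D♯ E♯; F♯ is degree 1, and the triad built there (F♯-A♯-C♯) is major, so it is I.
The scale of G♯ minor (natural minor) is G♯ A♯ B C♯ D♯ E F♯; F♯ is degree 7, and the triad built there (F♯-A♯-C♯) is major, so it is VII.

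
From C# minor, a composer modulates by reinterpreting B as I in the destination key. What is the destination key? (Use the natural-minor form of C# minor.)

B major

The numeral I denotes a major triad on scale degree 1. With B on degree 1, the tonic of the new key is B.
Degree 1 carries a major triad in major keys, so the destination is B major.
Check: the diatonic triads of B major are B (I), C#m (ii), D#m (iii), E (IV), F# (V), G#m (vi), A#dim (vii°) — B is indeed I.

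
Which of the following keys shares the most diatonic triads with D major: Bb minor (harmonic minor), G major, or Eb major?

Triads of D major: D (I), Em (ii), F#m (iii), G (IV), A (V), Bm (vi), C#dim (vii°).
Bb minor (harmonic minor) shares 0: none.
G major shares 4: D, Em, G, Bm.
Eb major shares 0: none.
The most common triads (4) are shared with G major.

G major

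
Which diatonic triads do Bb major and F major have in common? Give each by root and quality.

Bb, Dm, F, Gm

Triads in Bb major: Bb major (I), C minor (ii), D minor (iii), Eb major (IV), F major (V), G minor (vi), A diminished (vii°).
Triads in F major: F major (I), G minor (ii), A minor (iii), Bb major (IV), C major (V), D minor (vi), E diminished (vii°).
Shared triads with their functions: Bb major (I in Bb major, IV in F major); D minor (iii in Bb major, vi in F major); F major (V in Bb major, I in F major); G minor (vi in Bb major, ii in F major).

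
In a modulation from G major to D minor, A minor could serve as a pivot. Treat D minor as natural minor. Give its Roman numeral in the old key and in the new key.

ii in G major; v in D minor

The scale of G major is G A B C D E F#; A is degree 2, and the triad built there (A-C-E) is minor, so it is ii.
The scale of D minor (natural minor) is D E F G A Bb C; A is degree 5, and the triad built there (A-C-E) is minor, so it is v.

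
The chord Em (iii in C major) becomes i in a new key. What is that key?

E minor

The numeral i denotes a minor triad on scale degree 1. With E on degree 1, the tonic of the new key is E.
Degree 1 carries a minor triad in minor keys, so the destination is E minor.
Check: the diatonic triads of E minor (natural minor) are Em (i), F#dim (ii°), G (III), Am (iv), Bm (v), C (VI), D (VII) — Em is indeed i.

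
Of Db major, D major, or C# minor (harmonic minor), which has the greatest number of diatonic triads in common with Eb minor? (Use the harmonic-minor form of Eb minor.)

Triads of Eb minor (harmonic minor): Eb minor (i), F diminished (ii°), Gb augmented (III+), Ab minor (iv), Bb major (V), Cb major (VI), D diminished (vii°).
Db major shares 1: Ebm.
D major shares 0: none.
C# minor (harmonic minor) shares 0: none.
The most common triads (1) are shared with Db major.

Db major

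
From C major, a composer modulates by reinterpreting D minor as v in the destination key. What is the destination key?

G minor

The numeral v denotes a minor triad on scale degree 5. With D on degree 5, the tonic of the new key is G.
Degree 5 carries a minor triad in natural-minor keys, so the destination is G minor.
Check: the diatonic triads of G minor (natural minor) are Gm (i), Adim (ii°), Bb (III), Cm (iv), Dm (v), Eb (VI), F (VII) — D minor is indeed v.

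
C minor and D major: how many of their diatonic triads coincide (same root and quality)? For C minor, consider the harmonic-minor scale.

Diatonic triads of C minor (harmonic minor): Cm (i), Ddim (ii°), Ebaug (III+), Fm (iv), G (V), Ab (VI), Bdim (vii°).
Diatonic triads of D major: D (I), Em (ii), F#m (iii), G (IV), A (V), Bm (vi), C#dim (vii°).
Matching root and quality in both lists: G.
That gives 1 common triad.

1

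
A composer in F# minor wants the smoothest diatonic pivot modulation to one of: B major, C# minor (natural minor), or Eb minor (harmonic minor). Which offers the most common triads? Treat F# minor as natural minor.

C# minor

Triads of F# minor (natural minor): F#m (i), G#dim (ii°), A (III), Bm (iv), C#m (v), D (VI), E (VII).
B major shares 2: C#m, E.
C# minor (natural minor) shares 4: F#m, A, C#m, E.
Eb minor (harmonic minor) shares 0: none.
The most common triads (4) are shared with C# minor.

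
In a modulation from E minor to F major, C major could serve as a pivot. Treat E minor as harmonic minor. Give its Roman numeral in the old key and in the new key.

The scale of E minor (harmonic minor) is E F# G A B C D#; C is degree 6, and the triad built there (C-E-G) is major, so it is VI.
The scale of F major is F G A Bb C D E; C is degree 5, and the triad built there (C-E-G) is major, so it is V.

VI in E minor; V in F major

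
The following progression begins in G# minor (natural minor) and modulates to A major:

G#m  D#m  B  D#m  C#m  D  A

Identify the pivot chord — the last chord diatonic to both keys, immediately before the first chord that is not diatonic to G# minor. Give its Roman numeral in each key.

C#m — iv in G# minor, iii in A major

Chords diatonic to G# minor: G#m, A#dim, B, C#m, D#m, E, F#.
Reading the progression, the first chord not in that set is D, so the modulation leaves G# minor there.
The chord immediately before D is C#m, which is diatonic to both keys: iv in G# minor and iii in A major.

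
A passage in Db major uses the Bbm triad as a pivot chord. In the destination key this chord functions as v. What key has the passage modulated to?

The numeral v denotes a minor triad on scale degree 5. With Bb on degree 5, the tonic of the new key is Eb.
Degree 5 carries a minor triad in natural-minor keys, so the destination is Eb minor.
Check: the diatonic triads of Eb minor (natural minor) are Ebm (i), Fdim (ii°), Gb (III), Abm (iv), Bbm (v), Cb (VI), Db (VII) — Bbm is indeed v.

Eb minor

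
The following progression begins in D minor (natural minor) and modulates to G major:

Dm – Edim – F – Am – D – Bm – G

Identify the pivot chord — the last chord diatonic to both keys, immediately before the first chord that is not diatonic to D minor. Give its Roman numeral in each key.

Chords diatonic to D minor: Dm, Edim, F, Gm, Am, B♭, C.
Reading the progression, the first chord not in that set is D, so the modulation leaves D minor there.
The chord immediately before D is Am, which is diatonic to both keys: v in D minor and ii in G major.

Am — v in D minor, ii in G major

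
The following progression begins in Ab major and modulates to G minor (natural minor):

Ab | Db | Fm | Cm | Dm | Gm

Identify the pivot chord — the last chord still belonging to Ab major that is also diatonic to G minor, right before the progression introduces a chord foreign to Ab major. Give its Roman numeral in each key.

Chords diatonic to Ab major: Ab, Bbm, Cm, Db, Eb, Fm, Gdim.
Reading the progression, the first chord not in that set is Dm, so the modulation leaves Ab major there.
The chord immediately before Dm is Cm, which is diatonic to both keys: iii in Ab major and iv in G minor.

Cm — iii in Ab major, iv in G minor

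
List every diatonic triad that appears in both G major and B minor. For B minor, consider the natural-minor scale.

G, Bm, D, Em

Triads in G major: G (I), Am (ii), Bm (iii), C (IV), D (V), Em (vi), F♯dim (vii°).
Triads in B minor (natural minor): Bm (i), C♯dim (ii°), D (III), Em (iv), F♯m (v), G (VI), A (VII).
Shared triads with their functions: G (I in G major, VI in B minor); Bm (iii in G major, i in B minor); D (V in G major, III in B minor); Em (vi in G major, iv in B minor).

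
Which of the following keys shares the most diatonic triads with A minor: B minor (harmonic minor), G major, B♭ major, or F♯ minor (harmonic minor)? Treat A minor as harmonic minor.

Triads of A minor (harmonic minor): A minor (i), B diminished (ii°), C augmented (III+), D minor (iv), E major (V), F major (VI), G♯ diminished (vii°).
B minor (harmonic minor) shares 0: none.
G major shares 1: Am.
B♭ major shares 2: Dm, F.
F♯ minor (harmonic minor) shares 1: G♯dim.
The most common triads (2) are shared with B♭ major.

B♭ major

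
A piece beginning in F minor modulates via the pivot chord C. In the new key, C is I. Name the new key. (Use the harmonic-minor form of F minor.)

C major

The numeral I denotes a major triad on scale degree 1. With C on degree 1, the tonic of the new key is C.
Degree 1 carries a major triad in major keys, so the destination is C major.
Check: the diatonic triads of C major are C (I), Dm (ii), Em (iii), F (IV), G (V), Am (vi), Bdim (vii°) — C is indeed I.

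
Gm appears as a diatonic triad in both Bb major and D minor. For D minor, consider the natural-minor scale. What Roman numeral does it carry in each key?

The scale of Bb major is Bb C D Eb F G A; G is degree 6, and the triad built there (G-Bb-D) is minor, so it is vi.
The scale of D minor (natural minor) is D E F G A Bb C; G is degree 4, and the triad built there (G-Bb-D) is minor, so it is iv.

vi in Bb major; iv in D minor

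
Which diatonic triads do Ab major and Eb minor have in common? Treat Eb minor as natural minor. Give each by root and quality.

Bbm, Db

Triads in Ab major: Ab (I), Bbm (ii), Cm (iii), Db (IV), Eb (V), Fm (vi), Gdim (vii°).
Triads in Eb minor (natural minor): Ebm (i), Fdim (ii°), Gb (III), Abm (iv), Bbm (v), Cb (VI), Db (VII).
Shared triads with their functions: Bbm (ii in Ab major, v in Eb minor); Db (IV in Ab major, VII in Eb minor).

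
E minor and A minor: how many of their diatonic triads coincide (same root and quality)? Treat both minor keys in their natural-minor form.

4

Diatonic triads of E minor (natural minor): Em (i), F#dim (ii°), G (III), Am (iv), Bm (v), C (VI), D (VII).
Diatonic triads of A minor (natural minor): Am (i), Bdim (ii°), C (III), Dm (iv), Em (v), F (VI), G (VII).
Matching root and quality in both lists: Em, G, Am, C.
That gives 4 common triads.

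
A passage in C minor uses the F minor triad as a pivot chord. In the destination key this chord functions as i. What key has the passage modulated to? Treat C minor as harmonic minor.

F minor

The numeral i denotes a minor triad on scale degree 1. With F on degree 1, the tonic of the new key is F.
Degree 1 carries a minor triad in minor keys, so the destination is F minor.
Check: the diatonic triads of F minor (natural minor) are Fm (i), Gdim (ii°), Ab (III), Bbm (iv), Cm (v), Db (VI), Eb (VII) — F minor is indeed i.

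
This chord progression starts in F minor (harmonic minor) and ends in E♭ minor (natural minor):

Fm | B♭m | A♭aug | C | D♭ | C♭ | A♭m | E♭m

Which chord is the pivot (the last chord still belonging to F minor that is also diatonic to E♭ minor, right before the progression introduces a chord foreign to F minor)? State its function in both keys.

D♭ — VI in F minor, VII in E♭ minor

Chords diatonic to F minor: Fm, Gdim, A♭aug, B♭m, C, D♭, Edim.
Reading the progression, the first chord not in that set is C♭, so the modulation leaves F minor there.
The chord immediately before C♭ is D♭, which is diatonic to both keys: VI in F minor and VII in E♭ minor.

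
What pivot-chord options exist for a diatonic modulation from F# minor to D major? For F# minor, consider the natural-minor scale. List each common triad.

Triads in F# minor (natural minor): F#m (i), G#dim (ii°), A (III), Bm (iv), C#m (v), D (VI), E (VII).
Triads in D major: D (I), Em (ii), F#m (iii), G (IV), A (V), Bm (vi), C#dim (vii°).
Shared triads with their functions: F#m (i in F# minor, iii in D major); A (III in F# minor, V in D major); Bm (iv in F# minor, vi in D major); D (VI in F# minor, I in D major).

F#m, A, Bm, D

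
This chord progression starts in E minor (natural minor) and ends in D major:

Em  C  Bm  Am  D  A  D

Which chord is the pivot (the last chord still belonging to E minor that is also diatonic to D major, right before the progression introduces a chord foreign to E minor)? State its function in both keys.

D — VII in E minor, I in D major

Chords diatonic to E minor: Em, F♯dim, G, Am, Bm, C, D.
Reading the progression, the first chord not in that set is A, so the modulation leaves E minor there.
The chord immediately before A is D, which is diatonic to both keys: VII in E minor and I in D major.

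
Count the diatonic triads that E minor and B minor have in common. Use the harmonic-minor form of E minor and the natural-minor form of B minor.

1

Diatonic triads of E minor (harmonic minor): Em (i), F#dim (ii°), Gaug (III+), Am (iv), B (V), C (VI), D#dim (vii°).
Diatonic triads of B minor (natural minor): Bm (i), C#dim (ii°), D (III), Em (iv), F#m (v), G (VI), A (VII).
Matching root and quality in both lists: Em.
That gives 1 common triad.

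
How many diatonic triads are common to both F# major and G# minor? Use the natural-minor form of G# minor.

Diatonic triads of F# major: F# (I), G#m (ii), A#m (iii), B (IV), C# (V), D#m (vi), E#dim (vii°).
Diatonic triads of G# minor (natural minor): G#m (i), A#dim (ii°), B (III), C#m (iv), D#m (v), E (VI), F# (VII).
Matching root and quality in both lists: F#, G#m, B, D#m.
That gives 4 common triads.

4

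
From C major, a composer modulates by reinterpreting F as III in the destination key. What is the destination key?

The numeral III denotes a major triad on scale degree 3. With F on degree 3, the tonic of the new key is D.
Degree 3 carries a major triad in natural-minor keys, so the destination is D minor.
Check: the diatonic triads of D minor (natural minor) are Dm (i), Edim (ii°), F (III), Gm (iv), Am (v), Bb (VI), C (VII) — F is indeed III.

D minor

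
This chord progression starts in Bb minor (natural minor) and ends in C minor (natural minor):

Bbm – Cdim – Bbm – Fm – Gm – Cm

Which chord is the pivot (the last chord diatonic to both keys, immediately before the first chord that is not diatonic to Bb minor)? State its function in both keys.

Chords diatonic to Bb minor: Bbm, Cdim, Db, Ebm, Fm, Gb, Ab.
Reading the progression, the first chord not in that set is Gm, so the modulation leaves Bb minor there.
The chord immediately before Gm is Fm, which is diatonic to both keys: v in Bb minor and iv in C minor.

Fm — v in Bb minor, iv in C minor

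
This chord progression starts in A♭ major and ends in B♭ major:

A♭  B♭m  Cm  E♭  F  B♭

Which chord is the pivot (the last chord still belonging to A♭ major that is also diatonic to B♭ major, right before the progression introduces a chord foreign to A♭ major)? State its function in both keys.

Chords diatonic to A♭ major: A♭, B♭m, Cm, D♭, E♭, Fm, Gdim.
Reading the progression, the first chord not in that set is F, so the modulation leaves A♭ major there.
The chord immediately before F is E♭, which is diatonic to both keys: V in A♭ major and IV in B♭ major.

E♭ — V in A♭ major, IV in B♭ major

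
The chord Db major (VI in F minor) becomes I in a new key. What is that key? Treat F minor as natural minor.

Db major

The numeral I denotes a major triad on scale degree 1. With Db on degree 1, the tonic of the new key is Db.
Degree 1 carries a major triad in major keys, so the destination is Db major.
Check: the diatonic triads of Db major are Db (I), Ebm (ii), Fm (iii), Gb (IV), Ab (V), Bbm (vi), Cdim (vii°) — Db major is indeed I.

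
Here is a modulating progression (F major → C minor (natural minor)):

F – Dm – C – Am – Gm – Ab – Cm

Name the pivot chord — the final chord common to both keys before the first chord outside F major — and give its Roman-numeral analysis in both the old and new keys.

Chords diatonic to F major: F, Gm, Am, Bb, C, Dm, Edim.
Reading the progression, the first chord not in that set is Ab, so the modulation leaves F major there.
The chord immediately before Ab is Gm, which is diatonic to both keys: ii in F major and v in C minor.

Gm — ii in F major, v in C minor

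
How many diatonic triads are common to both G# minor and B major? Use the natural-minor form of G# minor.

Diatonic triads of G# minor (natural minor): G#m (i), A#dim (ii°), B (III), C#m (iv), D#m (v), E (VI), F# (VII).
Diatonic triads of B major: B (I), C#m (ii), D#m (iii), E (IV), F# (V), G#m (vi), A#dim (vii°).
Matching root and quality in both lists: G#m, A#dim, B, C#m, D#m, E, F#.
That gives 7 common triads.

7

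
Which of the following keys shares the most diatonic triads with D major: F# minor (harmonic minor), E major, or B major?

Triads of D major: D (I), Em (ii), F#m (iii), G (IV), A (V), Bm (vi), C#dim (vii°).
F# minor (harmonic minor) shares 3: D, F#m, Bm.
E major shares 2: F#m, A.
B major shares 0: none.
The most common triads (3) are shared with F# minor.

F# minor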